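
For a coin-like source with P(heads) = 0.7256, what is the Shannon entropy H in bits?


H = -p*log2(p) - (1-p)*log2(1-p). -0.7256*log2(0.7256) = 0.335774; -0.2744*log2(0.2744) = 0.511934. H = 0.335774 + 0.511934 = 0.8477

0.8477 bits


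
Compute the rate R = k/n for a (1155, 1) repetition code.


Rate = k/n = 1/1155

1/1155


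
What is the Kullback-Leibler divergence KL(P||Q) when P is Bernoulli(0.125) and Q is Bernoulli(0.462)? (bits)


KL = p*log2(p/q) + (1-p)*log2((1-p)/(1-q)) = 0.125*log2(0.125/0.462) + 0.875*log2(0.875/0.538) = 0.3782

0.3782 bits


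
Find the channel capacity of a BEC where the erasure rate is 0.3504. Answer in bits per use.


C = 1 - epsilon = 1 - 0.3504 = 0.6496

0.6496 bits


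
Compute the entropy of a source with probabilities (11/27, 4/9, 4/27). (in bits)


H = -sum(p_i * log2(p_i)). Terms: -(11/27)*log2(11/27) = 0.527778; -(4/9)*log2(4/9) = 0.519967; -(4/27)*log2(4/27) = 0.408131. H = 0.527778 + 0.519967 + 0.408131 = 1.4559

1.4559 bits


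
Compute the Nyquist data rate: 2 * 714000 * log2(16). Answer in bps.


Rate = 2 * B * log2(M) = 2 * 714000 * 4.0 = 5712000.0

5712000.0 bps


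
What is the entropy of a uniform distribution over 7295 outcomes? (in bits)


H = log2(n) = log2(7295) = 12.8327

12.8327 bits


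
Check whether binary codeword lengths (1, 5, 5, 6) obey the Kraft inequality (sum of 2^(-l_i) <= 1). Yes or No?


Kraft sum = sum(2^(-l_i)) = 0.5781, need <= 1. Result: satisfied (a binary prefix-free code with these lengths exists)

Yes


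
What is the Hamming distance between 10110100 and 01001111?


Count differing positions: ^ ^ ^ ^ ^ . ^ ^ = 7 differences

7


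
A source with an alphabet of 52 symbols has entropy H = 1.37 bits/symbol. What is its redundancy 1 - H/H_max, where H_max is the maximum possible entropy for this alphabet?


H_max = log2(K) = log2(52) = 5.7004 bits/symbol. Redundancy = 1 - H/H_max = 1 - 1.37/5.7004 = 1 - 0.2403 = 0.7597

0.7597


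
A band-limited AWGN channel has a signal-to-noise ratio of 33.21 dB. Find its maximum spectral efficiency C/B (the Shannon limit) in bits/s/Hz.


SNR_linear = 10^(33.21/10) = 2094.1125; C/B = log2(1 + SNR_linear) = log2(1 + 2094.1125) = 11.0328

11.0328 bits/s/Hz


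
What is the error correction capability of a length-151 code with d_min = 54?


Correction capability = floor((d-1)/2) = floor((54-1)/2) = 26

26 errors


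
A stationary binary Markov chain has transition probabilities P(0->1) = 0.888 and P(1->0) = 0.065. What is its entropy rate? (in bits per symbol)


Stationary distribution: pi_0 = p10/(p01+p10) = 0.0682, pi_1 = 0.9318. Entropy rate H' = pi_0*H(p01) + pi_1*H(p10) = 0.0682*0.5059 + 0.9318*0.347 = 0.3578

0.3578 bits/symbol


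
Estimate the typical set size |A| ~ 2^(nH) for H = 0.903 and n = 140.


log2|A_typical| = nH = 140 * 0.903 = 126.42, so |A_typical| ~ 2^126.42 = 1.138e+38

1.138e+38


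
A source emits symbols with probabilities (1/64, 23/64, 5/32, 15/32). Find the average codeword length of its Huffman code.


Huffman construction (repeatedly merge the two least-probable nodes; each merge adds 1 bit to every symbol beneath it): 1/64 + 5/32 = 11/64; 11/64 + 23/64 = 17/32; 15/32 + 17/32 = 1. Resulting codeword lengths (in the order the probabilities were given): (3, 2, 3, 1). L_avg = sum(p_i * l_i) = 1/64*3 + 23/64*2 + 5/32*3 + 15/32*1 = 109/64 = 1.7031

1.7031 bits


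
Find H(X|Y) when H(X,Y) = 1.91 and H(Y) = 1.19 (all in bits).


H(X|Y) = H(X,Y) - H(Y) = 1.91 - 1.19 = 0.72

0.72 bits


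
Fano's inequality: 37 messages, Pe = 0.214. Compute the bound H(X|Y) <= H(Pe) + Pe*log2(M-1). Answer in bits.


H(Pe) = -Pe*log2(Pe) - (1-Pe)*log2(1-Pe) = -0.214*log2(0.214) - 0.786*log2(0.786) = 0.476004 + 0.273055 = 0.7491. Pe*log2(M-1) = 0.214*log2(36) = 1.106364. Bound = H(Pe) + Pe*log2(M-1) = 0.476004 + 0.273055 + 1.106364 = 1.8554

1.8554 bits


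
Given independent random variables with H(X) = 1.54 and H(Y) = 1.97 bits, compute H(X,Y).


For independent variables, H(X,Y) = H(X) + H(Y) = 1.54 + 1.97 = 3.51

3.51 bits


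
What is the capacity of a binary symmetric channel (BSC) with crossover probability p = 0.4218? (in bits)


H(p) = -p*log2(p) - (1-p)*log2(1-p) = -0.4218*log2(0.4218) - 0.5782*log2(0.5782) = 0.525297 + 0.456986 = 0.9823. C = 1 - H(p) = 1 - 0.9823 = 0.0177

0.0177 bits


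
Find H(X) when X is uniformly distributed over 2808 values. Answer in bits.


H = log2(n) = log2(2808) = 11.4553

11.4553 bits


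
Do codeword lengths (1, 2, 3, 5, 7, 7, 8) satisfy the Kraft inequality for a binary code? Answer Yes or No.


Kraft sum = sum(2^(-l_i)) = 0.9258, need <= 1. Result: satisfied (a binary prefix-free code with these lengths exists)

Yes


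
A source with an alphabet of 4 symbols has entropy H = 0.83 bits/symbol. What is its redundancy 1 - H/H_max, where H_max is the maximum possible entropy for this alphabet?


H_max = log2(K) = log2(4) = 2.0 bits/symbol. Redundancy = 1 - H/H_max = 1 - 0.83/2.0 = 1 - 0.415 = 0.585

0.585


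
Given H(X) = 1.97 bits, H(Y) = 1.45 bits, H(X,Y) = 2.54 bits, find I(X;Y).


I(X;Y) = H(X) + H(Y) - H(X,Y) = 1.97 + 1.45 - 2.54 = 0.88

0.88 bits


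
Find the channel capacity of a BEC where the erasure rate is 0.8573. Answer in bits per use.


C = 1 - epsilon = 1 - 0.8573 = 0.1427

0.1427 bits


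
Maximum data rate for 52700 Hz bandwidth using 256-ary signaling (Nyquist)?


Rate = 2 * B * log2(M) = 2 * 52700 * 8.0 = 843200.0

843200.0 bps


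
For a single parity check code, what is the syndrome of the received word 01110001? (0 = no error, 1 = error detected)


Syndrome = XOR of all bits = 0 XOR 1 XOR 1 XOR 1 XOR 0 XOR 0 XOR 0 XOR 1 = 0

0


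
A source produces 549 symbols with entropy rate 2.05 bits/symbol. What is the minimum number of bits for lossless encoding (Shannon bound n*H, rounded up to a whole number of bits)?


Minimum bits >= n * H = 549 * 2.05 = 1125.45, rounded up to a whole number of bits = 1126

1126 bits


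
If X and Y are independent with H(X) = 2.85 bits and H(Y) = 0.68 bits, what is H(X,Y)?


For independent variables, H(X,Y) = H(X) + H(Y) = 2.85 + 0.68 = 3.53

3.53 bits


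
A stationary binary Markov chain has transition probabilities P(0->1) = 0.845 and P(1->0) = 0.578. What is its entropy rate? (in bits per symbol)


Stationary distribution: pi_0 = p10/(p01+p10) = 0.4062, pi_1 = 0.5938. Entropy rate H' = pi_0*H(p01) + pi_1*H(p10) = 0.4062*0.6222 + 0.5938*0.9824 = 0.8361

0.8361 bits/symbol


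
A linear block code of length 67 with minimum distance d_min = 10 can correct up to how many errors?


Correction capability = floor((d-1)/2) = floor((10-1)/2) = 4

4 errors


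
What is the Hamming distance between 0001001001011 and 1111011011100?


Count differing positions: ^ ^ ^ . . ^ . . ^ . ^ ^ ^ = 8 differences

8


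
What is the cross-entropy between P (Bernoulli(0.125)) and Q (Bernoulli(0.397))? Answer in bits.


H(P,Q) = -p*log2(q) - (1-p)*log2(1-q). -0.125*log2(0.397) = 0.166599; -0.875*log2(0.603) = 0.638549. H(P,Q) = 0.166599 + 0.638549 = 0.8051

0.8051 bits


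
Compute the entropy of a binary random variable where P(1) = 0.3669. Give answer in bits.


H = -p*log2(p) - (1-p)*log2(1-p). -0.3669*log2(0.3669) = 0.530736; -0.6331*log2(0.6331) = 0.417526. H = 0.530736 + 0.417526 = 0.9483

0.9483 bits


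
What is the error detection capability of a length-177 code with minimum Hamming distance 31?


Detection capability = d_min - 1 = 31 - 1 = 30

30 errors


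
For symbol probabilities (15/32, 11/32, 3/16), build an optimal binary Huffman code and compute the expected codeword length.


Huffman construction (repeatedly merge the two least-probable nodes; each merge adds 1 bit to every symbol beneath it): 3/16 + 11/32 = 17/32; 15/32 + 17/32 = 1. Resulting codeword lengths (in the order the probabilities were given): (1, 2, 2). L_avg = sum(p_i * l_i) = 15/32*1 + 11/32*2 + 3/16*2 = 49/32 = 1.5312

1.5312 bits


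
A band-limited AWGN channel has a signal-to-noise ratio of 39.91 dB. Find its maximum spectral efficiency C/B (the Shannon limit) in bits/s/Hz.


SNR_linear = 10^(39.91/10) = 9794.8999; C/B = log2(1 + SNR_linear) = log2(1 + 9794.8999) = 13.258

13.258 bits/s/Hz


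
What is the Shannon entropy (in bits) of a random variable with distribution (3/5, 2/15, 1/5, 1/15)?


H = -sum(p_i * log2(p_i)). Terms: -(3/5)*log2(3/5) = 0.442179; -(2/15)*log2(2/15) = 0.387585; -(1/5)*log2(1/5) = 0.464386; -(1/15)*log2(1/15) = 0.260459. H = 0.442179 + 0.387585 + 0.464386 + 0.260459 = 1.5546

1.5546 bits


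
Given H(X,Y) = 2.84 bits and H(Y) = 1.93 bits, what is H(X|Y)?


H(X|Y) = H(X,Y) - H(Y) = 2.84 - 1.93 = 0.91

0.91 bits


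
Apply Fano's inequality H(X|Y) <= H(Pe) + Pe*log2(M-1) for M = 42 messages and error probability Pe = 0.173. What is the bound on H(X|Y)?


H(Pe) = -Pe*log2(Pe) - (1-Pe)*log2(1-Pe) = -0.173*log2(0.173) - 0.827*log2(0.827) = 0.437890 + 0.226632 = 0.6645. Pe*log2(M-1) = 0.173*log2(41) = 0.926856. Bound = H(Pe) + Pe*log2(M-1) = 0.437890 + 0.226632 + 0.926856 = 1.5914

1.5914 bits


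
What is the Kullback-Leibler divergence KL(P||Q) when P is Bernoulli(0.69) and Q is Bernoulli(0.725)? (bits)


KL = p*log2(p/q) + (1-p)*log2((1-p)/(1-q)) = 0.69*log2(0.69/0.725) + 0.31*log2(0.31/0.275) = 0.0043

0.0043 bits


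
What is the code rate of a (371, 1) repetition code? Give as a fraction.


Rate = k/n = 1/371

1/371


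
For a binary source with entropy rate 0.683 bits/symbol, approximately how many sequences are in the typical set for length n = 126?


log2|A_typical| = nH = 126 * 0.683 = 86.058, so |A_typical| ~ 2^86.058 = 8.055e+25

8.055e+25


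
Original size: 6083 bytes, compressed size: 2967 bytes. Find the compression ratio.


Ratio = original / compressed = 6083 / 2967 = 2.0502

2.0502


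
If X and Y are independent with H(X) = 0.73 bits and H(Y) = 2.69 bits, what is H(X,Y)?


For independent variables, H(X,Y) = H(X) + H(Y) = 0.73 + 2.69 = 3.42

3.42 bits


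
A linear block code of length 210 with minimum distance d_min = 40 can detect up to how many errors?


Detection capability = d_min - 1 = 40 - 1 = 39

39 errors


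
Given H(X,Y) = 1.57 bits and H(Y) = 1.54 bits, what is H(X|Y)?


H(X|Y) = H(X,Y) - H(Y) = 1.57 - 1.54 = 0.03

0.03 bits


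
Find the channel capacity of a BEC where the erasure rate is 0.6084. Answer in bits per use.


C = 1 - epsilon = 1 - 0.6084 = 0.3916

0.3916 bits


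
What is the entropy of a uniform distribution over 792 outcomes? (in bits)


H = log2(n) = log2(792) = 9.6294

9.6294 bits


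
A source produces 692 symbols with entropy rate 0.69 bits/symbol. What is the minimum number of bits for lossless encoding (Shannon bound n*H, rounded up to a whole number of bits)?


Minimum bits >= n * H = 692 * 0.69 = 477.48, rounded up to a whole number of bits = 478

478 bits


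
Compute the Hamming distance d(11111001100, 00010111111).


Count differing positions: ^ ^ ^ . ^ ^ ^ . . ^ ^ = 8 differences

8


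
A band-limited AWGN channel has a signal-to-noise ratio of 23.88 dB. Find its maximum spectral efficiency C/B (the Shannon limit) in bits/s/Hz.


SNR_linear = 10^(23.88/10) = 244.3431; C/B = log2(1 + SNR_linear) = log2(1 + 244.3431) = 7.9387

7.9387 bits/s/Hz


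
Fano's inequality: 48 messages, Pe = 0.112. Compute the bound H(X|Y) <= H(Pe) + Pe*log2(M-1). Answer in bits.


H(Pe) = -Pe*log2(Pe) - (1-Pe)*log2(1-Pe) = -0.112*log2(0.112) - 0.888*log2(0.888) = 0.353744 + 0.152175 = 0.5059. Pe*log2(M-1) = 0.112*log2(47) = 0.622114. Bound = H(Pe) + Pe*log2(M-1) = 0.353744 + 0.152175 + 0.622114 = 1.128

1.128 bits


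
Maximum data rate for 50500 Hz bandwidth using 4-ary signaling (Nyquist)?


Rate = 2 * B * log2(M) = 2 * 50500 * 2.0 = 202000.0

202000.0 bps


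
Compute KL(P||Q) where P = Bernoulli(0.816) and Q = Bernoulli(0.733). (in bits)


KL = p*log2(p/q) + (1-p)*log2((1-p)/(1-q)) = 0.816*log2(0.816/0.733) + 0.184*log2(0.184/0.267) = 0.0274

0.0274 bits


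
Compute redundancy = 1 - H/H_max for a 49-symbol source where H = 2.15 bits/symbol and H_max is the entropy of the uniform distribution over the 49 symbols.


H_max = log2(K) = log2(49) = 5.6147 bits/symbol. Redundancy = 1 - H/H_max = 1 - 2.15/5.6147 = 1 - 0.3829 = 0.6171

0.6171


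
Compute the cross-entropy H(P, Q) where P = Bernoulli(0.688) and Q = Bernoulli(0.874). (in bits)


H(P,Q) = -p*log2(q) - (1-p)*log2(1-q). -0.688*log2(0.874) = 0.133675; -0.312*log2(0.126) = 0.932413. H(P,Q) = 0.133675 + 0.932413 = 1.0661

1.0661 bits


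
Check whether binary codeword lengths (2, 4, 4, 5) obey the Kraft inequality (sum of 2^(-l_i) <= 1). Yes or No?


Kraft sum = sum(2^(-l_i)) = 0.4062, need <= 1. Result: satisfied (a binary prefix-free code with these lengths exists)

Yes


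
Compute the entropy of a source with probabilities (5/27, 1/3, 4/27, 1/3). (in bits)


H = -sum(p_i * log2(p_i)). Terms: -(5/27)*log2(5/27) = 0.450548; -(1/3)*log2(1/3) = 0.528321; -(4/27)*log2(4/27) = 0.408131; -(1/3)*log2(1/3) = 0.528321. H = 0.450548 + 0.528321 + 0.408131 + 0.528321 = 1.9153

1.9153 bits


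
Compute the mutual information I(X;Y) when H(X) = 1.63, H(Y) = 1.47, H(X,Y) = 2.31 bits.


I(X;Y) = H(X) + H(Y) - H(X,Y) = 1.63 + 1.47 - 2.31 = 0.79

0.79 bits


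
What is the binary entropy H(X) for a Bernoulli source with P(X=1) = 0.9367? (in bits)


H = -p*log2(p) - (1-p)*log2(1-p). -0.9367*log2(0.9367) = 0.088369; -0.0633*log2(0.0633) = 0.252038. H = 0.088369 + 0.252038 = 0.3404

0.3404 bits


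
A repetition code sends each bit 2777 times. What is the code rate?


Rate = k/n = 1/2777

1/2777


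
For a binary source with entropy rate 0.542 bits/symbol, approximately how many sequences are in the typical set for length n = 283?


log2|A_typical| = nH = 283 * 0.542 = 153.386, so |A_typical| ~ 2^153.386 = 1.492e+46

1.492e+46


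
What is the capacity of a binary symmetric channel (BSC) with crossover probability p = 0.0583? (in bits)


H(p) = -p*log2(p) - (1-p)*log2(1-p) = -0.0583*log2(0.0583) - 0.9417*log2(0.9417) = 0.239051 + 0.081608 = 0.3207. C = 1 - H(p) = 1 - 0.3207 = 0.6793

0.6793 bits


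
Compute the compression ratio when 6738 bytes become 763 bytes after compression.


Ratio = original / compressed = 6738 / 763 = 8.8309

8.8309


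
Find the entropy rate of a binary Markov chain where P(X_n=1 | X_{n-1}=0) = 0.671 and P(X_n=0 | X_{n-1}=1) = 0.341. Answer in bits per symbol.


Stationary distribution: pi_0 = p10/(p01+p10) = 0.337, pi_1 = 0.663. Entropy rate H' = pi_0*H(p01) + pi_1*H(p10) = 0.337*0.9139 + 0.663*0.9258 = 0.9218

0.9218 bits/symbol


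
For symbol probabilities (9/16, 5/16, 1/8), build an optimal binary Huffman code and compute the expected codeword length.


Huffman construction (repeatedly merge the two least-probable nodes; each merge adds 1 bit to every symbol beneath it): 1/8 + 5/16 = 7/16; 7/16 + 9/16 = 1. Resulting codeword lengths (in the order the probabilities were given): (1, 2, 2). L_avg = sum(p_i * l_i) = 9/16*1 + 5/16*2 + 1/8*2 = 23/16 = 1.4375

1.4375 bits


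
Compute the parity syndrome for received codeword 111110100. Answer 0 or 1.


Syndrome = XOR of all bits = 1 XOR 1 XOR 1 XOR 1 XOR 1 XOR 0 XOR 1 XOR 0 XOR 0 = 0

0


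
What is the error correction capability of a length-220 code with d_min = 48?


Correction capability = floor((d-1)/2) = floor((48-1)/2) = 23

23 errors


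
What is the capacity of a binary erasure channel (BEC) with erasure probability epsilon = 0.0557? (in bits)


C = 1 - epsilon = 1 - 0.0557 = 0.9443

0.9443 bits


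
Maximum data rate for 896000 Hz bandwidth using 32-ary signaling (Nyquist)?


Rate = 2 * B * log2(M) = 2 * 896000 * 5.0 = 8960000.0

8960000.0 bps


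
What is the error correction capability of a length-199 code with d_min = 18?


Correction capability = floor((d-1)/2) = floor((18-1)/2) = 8

8 errors


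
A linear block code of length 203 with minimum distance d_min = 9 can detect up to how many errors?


Detection capability = d_min - 1 = 9 - 1 = 8

8 errors


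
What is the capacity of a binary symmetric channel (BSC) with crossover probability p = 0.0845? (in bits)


H(p) = -p*log2(p) - (1-p)*log2(1-p) = -0.0845*log2(0.0845) - 0.9155*log2(0.9155) = 0.301234 + 0.116606 = 0.4178. C = 1 - H(p) = 1 - 0.4178 = 0.5822

0.5822 bits


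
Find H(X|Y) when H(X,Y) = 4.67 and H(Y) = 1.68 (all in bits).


H(X|Y) = H(X,Y) - H(Y) = 4.67 - 1.68 = 2.99

2.99 bits


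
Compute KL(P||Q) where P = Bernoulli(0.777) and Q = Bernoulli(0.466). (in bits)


KL = p*log2(p/q) + (1-p)*log2((1-p)/(1-q)) = 0.777*log2(0.777/0.466) + 0.223*log2(0.223/0.534) = 0.2922

0.2922 bits


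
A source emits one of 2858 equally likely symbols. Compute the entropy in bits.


H = log2(n) = log2(2858) = 11.4808

11.4808 bits


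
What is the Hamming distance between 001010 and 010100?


Count differing positions: . ^ ^ ^ ^ . = 4 differences

4


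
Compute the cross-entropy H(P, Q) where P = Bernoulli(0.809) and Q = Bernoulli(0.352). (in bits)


H(P,Q) = -p*log2(q) - (1-p)*log2(1-q). -0.809*log2(0.352) = 1.218639; -0.191*log2(0.648) = 0.119553. H(P,Q) = 1.218639 + 0.119553 = 1.3382

1.3382 bits


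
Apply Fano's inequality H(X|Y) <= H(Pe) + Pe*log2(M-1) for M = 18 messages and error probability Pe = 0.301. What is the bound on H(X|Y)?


H(Pe) = -Pe*log2(Pe) - (1-Pe)*log2(1-Pe) = -0.301*log2(0.301) - 0.699*log2(0.699) = 0.521382 + 0.361128 = 0.8825. Pe*log2(M-1) = 0.301*log2(17) = 1.230326. Bound = H(Pe) + Pe*log2(M-1) = 0.521382 + 0.361128 + 1.230326 = 2.1128

2.1128 bits


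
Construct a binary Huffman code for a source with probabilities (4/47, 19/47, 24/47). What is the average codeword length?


Huffman construction (repeatedly merge the two least-probable nodes; each merge adds 1 bit to every symbol beneath it): 4/47 + 19/47 = 23/47; 23/47 + 24/47 = 1. Resulting codeword lengths (in the order the probabilities were given): (2, 2, 1). L_avg = sum(p_i * l_i) = 4/47*2 + 19/47*2 + 24/47*1 = 70/47 = 1.4894

1.4894 bits


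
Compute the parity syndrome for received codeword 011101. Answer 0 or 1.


Syndrome = XOR of all bits = 0 XOR 1 XOR 1 XOR 1 XOR 0 XOR 1 = 0

0


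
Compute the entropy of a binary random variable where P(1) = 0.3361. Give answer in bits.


H = -p*log2(p) - (1-p)*log2(1-p). -0.3361*log2(0.3361) = 0.528698; -0.6639*log2(0.6639) = 0.392340. H = 0.528698 + 0.392340 = 0.921

0.921 bits


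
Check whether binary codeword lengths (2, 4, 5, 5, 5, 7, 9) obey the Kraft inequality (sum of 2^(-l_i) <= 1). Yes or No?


Kraft sum = sum(2^(-l_i)) = 0.416, need <= 1. Result: satisfied (a binary prefix-free code with these lengths exists)

Yes


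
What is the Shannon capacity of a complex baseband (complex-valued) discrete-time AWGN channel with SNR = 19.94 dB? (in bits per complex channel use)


SNR_linear = 10^(19.94/10) = 98.6279; C = log2(1 + SNR_linear) = log2(1 + 98.6279) = 6.6385

6.6385 bits/channel use


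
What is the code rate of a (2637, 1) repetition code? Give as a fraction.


Rate = k/n = 1/2637

1/2637


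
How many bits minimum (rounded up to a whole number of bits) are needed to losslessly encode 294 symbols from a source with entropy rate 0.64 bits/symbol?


Minimum bits >= n * H = 294 * 0.64 = 188.16, rounded up to a whole number of bits = 189

189 bits


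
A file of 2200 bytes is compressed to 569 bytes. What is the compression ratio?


Ratio = original / compressed = 2200 / 569 = 3.8664

3.8664


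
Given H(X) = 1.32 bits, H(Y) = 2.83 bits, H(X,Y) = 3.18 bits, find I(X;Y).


I(X;Y) = H(X) + H(Y) - H(X,Y) = 1.32 + 2.83 - 3.18 = 0.97

0.97 bits


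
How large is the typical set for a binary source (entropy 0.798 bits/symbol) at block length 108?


log2|A_typical| = nH = 108 * 0.798 = 86.184, so |A_typical| ~ 2^86.184 = 8.790e+25

8.790e+25


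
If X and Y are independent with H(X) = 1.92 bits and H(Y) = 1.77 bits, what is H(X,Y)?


For independent variables, H(X,Y) = H(X) + H(Y) = 1.92 + 1.77 = 3.69

3.69 bits


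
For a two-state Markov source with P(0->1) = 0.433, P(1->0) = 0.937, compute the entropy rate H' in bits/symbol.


Stationary distribution: pi_0 = p10/(p01+p10) = 0.6839, pi_1 = 0.3161. Entropy rate H' = pi_0*H(p01) + pi_1*H(p10) = 0.6839*0.987 + 0.3161*0.3392 = 0.7823

0.7823 bits/symbol


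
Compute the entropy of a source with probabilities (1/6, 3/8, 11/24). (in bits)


H = -sum(p_i * log2(p_i)). Terms: -(1/6)*log2(1/6) = 0.430827; -(3/8)*log2(3/8) = 0.530639; -(11/24)*log2(11/24) = 0.515868. H = 0.430827 + 0.530639 + 0.515868 = 1.4773

1.4773 bits


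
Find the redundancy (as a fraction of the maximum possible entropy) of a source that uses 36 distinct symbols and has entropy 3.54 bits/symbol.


H_max = log2(K) = log2(36) = 5.1699 bits/symbol. Redundancy = 1 - H/H_max = 1 - 3.54/5.1699 = 1 - 0.6847 = 0.3153

0.3153


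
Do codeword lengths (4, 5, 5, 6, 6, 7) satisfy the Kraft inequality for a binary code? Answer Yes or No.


Kraft sum = sum(2^(-l_i)) = 0.1641, need <= 1. Result: satisfied (a binary prefix-free code with these lengths exists)

Yes


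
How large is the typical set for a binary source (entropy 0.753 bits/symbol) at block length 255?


log2|A_typical| = nH = 255 * 0.753 = 192.015, so |A_typical| ~ 2^192.015 = 6.343e+57

6.343e+57


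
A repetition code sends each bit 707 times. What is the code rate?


Rate = k/n = 1/707

1/707


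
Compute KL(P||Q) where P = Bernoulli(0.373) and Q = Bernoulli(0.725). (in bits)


KL = p*log2(p/q) + (1-p)*log2((1-p)/(1-q)) = 0.373*log2(0.373/0.725) + 0.627*log2(0.627/0.275) = 0.3879

0.3879 bits


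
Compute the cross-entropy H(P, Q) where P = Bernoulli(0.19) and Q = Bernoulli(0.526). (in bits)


H(P,Q) = -p*log2(q) - (1-p)*log2(1-q). -0.19*log2(0.526) = 0.176104; -0.81*log2(0.474) = 0.872403. H(P,Q) = 0.176104 + 0.872403 = 1.0485

1.0485 bits


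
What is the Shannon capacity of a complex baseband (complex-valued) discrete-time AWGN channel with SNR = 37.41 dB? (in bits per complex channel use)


SNR_linear = 10^(37.41/10) = 5508.077; C = log2(1 + SNR_linear) = log2(1 + 5508.077) = 12.4276

12.4276 bits/channel use


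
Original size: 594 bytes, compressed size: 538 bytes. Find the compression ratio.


Ratio = original / compressed = 594 / 538 = 1.1041

1.1041


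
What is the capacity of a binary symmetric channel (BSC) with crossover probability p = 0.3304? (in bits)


H(p) = -p*log2(p) - (1-p)*log2(1-p) = -0.3304*log2(0.3304) - 0.6696*log2(0.6696) = 0.527885 + 0.387450 = 0.9153. C = 1 - H(p) = 1 - 0.9153 = 0.0847

0.0847 bits


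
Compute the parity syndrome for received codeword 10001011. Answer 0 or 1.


Syndrome = XOR of all bits = 1 XOR 0 XOR 0 XOR 0 XOR 1 XOR 0 XOR 1 XOR 1 = 0

0


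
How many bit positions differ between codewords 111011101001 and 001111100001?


Count differing positions: ^ ^ . ^ . . . . ^ . . . = 4 differences

4


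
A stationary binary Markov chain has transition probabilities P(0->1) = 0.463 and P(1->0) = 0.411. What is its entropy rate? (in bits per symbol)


Stationary distribution: pi_0 = p10/(p01+p10) = 0.4703, pi_1 = 0.5297. Entropy rate H' = pi_0*H(p01) + pi_1*H(p10) = 0.4703*0.996 + 0.5297*0.977 = 0.986

0.986 bits/symbol


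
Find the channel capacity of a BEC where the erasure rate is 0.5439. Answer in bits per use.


C = 1 - epsilon = 1 - 0.5439 = 0.4561

0.4561 bits


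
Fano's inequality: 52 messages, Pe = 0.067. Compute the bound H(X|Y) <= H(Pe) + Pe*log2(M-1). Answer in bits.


H(Pe) = -Pe*log2(Pe) - (1-Pe)*log2(1-Pe) = -0.067*log2(0.067) - 0.933*log2(0.933) = 0.261280 + 0.093348 = 0.3546. Pe*log2(M-1) = 0.067*log2(51) = 0.380052. Bound = H(Pe) + Pe*log2(M-1) = 0.261280 + 0.093348 + 0.380052 = 0.7347

0.7347 bits


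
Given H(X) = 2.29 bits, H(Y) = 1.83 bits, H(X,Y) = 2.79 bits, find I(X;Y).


I(X;Y) = H(X) + H(Y) - H(X,Y) = 2.29 + 1.83 - 2.79 = 1.33

1.33 bits


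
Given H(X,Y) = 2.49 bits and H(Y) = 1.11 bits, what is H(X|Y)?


H(X|Y) = H(X,Y) - H(Y) = 2.49 - 1.11 = 1.38

1.38 bits


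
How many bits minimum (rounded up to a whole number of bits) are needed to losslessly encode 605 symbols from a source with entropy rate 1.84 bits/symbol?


Minimum bits >= n * H = 605 * 1.84 = 1113.2, rounded up to a whole number of bits = 1114

1114 bits


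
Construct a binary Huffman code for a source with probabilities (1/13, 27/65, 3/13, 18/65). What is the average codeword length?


Huffman construction (repeatedly merge the two least-probable nodes; each merge adds 1 bit to every symbol beneath it): 1/13 + 3/13 = 4/13; 18/65 + 4/13 = 38/65; 27/65 + 38/65 = 1. Resulting codeword lengths (in the order the probabilities were given): (3, 1, 3, 2). L_avg = sum(p_i * l_i) = 1/13*3 + 27/65*1 + 3/13*3 + 18/65*2 = 123/65 = 1.8923

1.8923 bits


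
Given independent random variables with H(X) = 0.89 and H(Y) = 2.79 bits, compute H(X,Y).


For independent variables, H(X,Y) = H(X) + H(Y) = 0.89 + 2.79 = 3.68

3.68 bits


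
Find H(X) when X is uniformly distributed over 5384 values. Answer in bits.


H = log2(n) = log2(5384) = 12.3945

12.3945 bits


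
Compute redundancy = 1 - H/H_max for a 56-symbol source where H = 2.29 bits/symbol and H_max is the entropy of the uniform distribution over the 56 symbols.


H_max = log2(K) = log2(56) = 5.8074 bits/symbol. Redundancy = 1 - H/H_max = 1 - 2.29/5.8074 = 1 - 0.3943 = 0.6057

0.6057


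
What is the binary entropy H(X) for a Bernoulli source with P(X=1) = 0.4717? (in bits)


H = -p*log2(p) - (1-p)*log2(1-p). -0.4717*log2(0.4717) = 0.511350; -0.5283*log2(0.5283) = 0.486337. H = 0.511350 + 0.486337 = 0.9977

0.9977 bits


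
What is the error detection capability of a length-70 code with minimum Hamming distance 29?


Detection capability = d_min - 1 = 29 - 1 = 28

28 errors


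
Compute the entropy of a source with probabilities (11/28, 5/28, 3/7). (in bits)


H = -sum(p_i * log2(p_i)). Terms: -(11/28)*log2(11/28) = 0.529541; -(5/28)*log2(5/28) = 0.443826; -(3/7)*log2(3/7) = 0.523882. H = 0.529541 + 0.443826 + 0.523882 = 1.4972

1.4972 bits


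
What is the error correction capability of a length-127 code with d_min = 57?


Correction capability = floor((d-1)/2) = floor((57-1)/2) = 28

28 errors


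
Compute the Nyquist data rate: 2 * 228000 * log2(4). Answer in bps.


Rate = 2 * B * log2(M) = 2 * 228000 * 2.0 = 912000.0

912000.0 bps


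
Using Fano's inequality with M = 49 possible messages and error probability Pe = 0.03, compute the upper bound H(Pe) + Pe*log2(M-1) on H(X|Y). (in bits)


H(Pe) = -Pe*log2(Pe) - (1-Pe)*log2(1-Pe) = -0.03*log2(0.03) - 0.97*log2(0.97) = 0.151767 + 0.042625 = 0.1944. Pe*log2(M-1) = 0.03*log2(48) = 0.167549. Bound = H(Pe) + Pe*log2(M-1) = 0.151767 + 0.042625 + 0.167549 = 0.3619

0.3619 bits


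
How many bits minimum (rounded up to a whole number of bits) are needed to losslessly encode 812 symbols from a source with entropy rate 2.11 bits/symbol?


Minimum bits >= n * H = 812 * 2.11 = 1713.32, rounded up to a whole number of bits = 1714

1714 bits


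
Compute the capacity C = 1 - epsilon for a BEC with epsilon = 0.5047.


C = 1 - epsilon = 1 - 0.5047 = 0.4953

0.4953 bits


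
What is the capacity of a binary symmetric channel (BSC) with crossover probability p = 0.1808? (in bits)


H(p) = -p*log2(p) - (1-p)*log2(1-p) = -0.1808*log2(0.1808) - 0.8192*log2(0.8192) = 0.446130 + 0.235694 = 0.6818. C = 1 - H(p) = 1 - 0.6818 = 0.3182

0.3182 bits


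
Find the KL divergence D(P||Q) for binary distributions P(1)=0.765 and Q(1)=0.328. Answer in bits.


KL = p*log2(p/q) + (1-p)*log2((1-p)/(1-q)) = 0.765*log2(0.765/0.328) + 0.235*log2(0.235/0.672) = 0.5784

0.5784 bits


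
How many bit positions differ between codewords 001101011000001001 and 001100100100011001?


Count differing positions: . . . . . ^ ^ ^ ^ ^ . . . ^ . . . . = 6 differences

6


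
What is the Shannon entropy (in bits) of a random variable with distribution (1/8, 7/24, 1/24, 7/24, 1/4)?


H = -sum(p_i * log2(p_i)). Terms: -(1/8)*log2(1/8) = 0.375000; -(7/24)*log2(7/24) = 0.518469; -(1/24)*log2(1/24) = 0.191040; -(7/24)*log2(7/24) = 0.518469; -(1/4)*log2(1/4) = 0.500000. H = 0.375000 + 0.518469 + 0.191040 + 0.518469 + 0.500000 = 2.103

2.103 bits


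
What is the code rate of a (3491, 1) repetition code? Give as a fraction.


Rate = k/n = 1/3491

1/3491


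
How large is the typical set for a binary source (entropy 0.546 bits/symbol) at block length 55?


log2|A_typical| = nH = 55 * 0.546 = 30.03, so |A_typical| ~ 2^30.03 = 1.096e+09

1.096e+09


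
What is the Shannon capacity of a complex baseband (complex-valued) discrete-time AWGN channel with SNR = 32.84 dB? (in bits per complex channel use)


SNR_linear = 10^(32.84/10) = 1923.0917; C = log2(1 + SNR_linear) = log2(1 + 1923.0917) = 10.91

10.91 bits/channel use


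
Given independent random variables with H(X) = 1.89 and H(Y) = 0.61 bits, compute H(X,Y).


For independent variables, H(X,Y) = H(X) + H(Y) = 1.89 + 0.61 = 2.5

2.5 bits


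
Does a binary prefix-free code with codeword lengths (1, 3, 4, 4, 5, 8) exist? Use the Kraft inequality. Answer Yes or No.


Kraft sum = sum(2^(-l_i)) = 0.7852, need <= 1. Result: satisfied (a binary prefix-free code with these lengths exists)

Yes


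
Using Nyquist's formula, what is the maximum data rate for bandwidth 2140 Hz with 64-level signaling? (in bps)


Rate = 2 * B * log2(M) = 2 * 2140 * 6.0 = 25680.0

25680.0 bps


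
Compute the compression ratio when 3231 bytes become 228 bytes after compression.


Ratio = original / compressed = 3231 / 228 = 14.1711

14.1711


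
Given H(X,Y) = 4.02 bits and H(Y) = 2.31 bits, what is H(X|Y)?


H(X|Y) = H(X,Y) - H(Y) = 4.02 - 2.31 = 1.71

1.71 bits


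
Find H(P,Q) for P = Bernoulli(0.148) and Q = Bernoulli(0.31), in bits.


H(P,Q) = -p*log2(q) - (1-p)*log2(1-q). -0.148*log2(0.31) = 0.250070; -0.852*log2(0.69) = 0.456103. H(P,Q) = 0.250070 + 0.456103 = 0.7062

0.7062 bits


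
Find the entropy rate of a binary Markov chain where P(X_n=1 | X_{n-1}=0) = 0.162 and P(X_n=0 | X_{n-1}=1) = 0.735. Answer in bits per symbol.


Stationary distribution: pi_0 = p10/(p01+p10) = 0.8194, pi_1 = 0.1806. Entropy rate H' = pi_0*H(p01) + pi_1*H(p10) = 0.8194*0.6391 + 0.1806*0.8342 = 0.6743

0.6743 bits/symbol


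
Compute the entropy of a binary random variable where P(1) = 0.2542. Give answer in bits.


H = -p*log2(p) - (1-p)*log2(1-p). -0.2542*log2(0.2542) = 0.502290; -0.7458*log2(0.7458) = 0.315577. H = 0.502290 + 0.315577 = 0.8179

0.8179 bits


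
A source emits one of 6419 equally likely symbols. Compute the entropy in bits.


H = log2(n) = log2(6419) = 12.6481

12.6481 bits


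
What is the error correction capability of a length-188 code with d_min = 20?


Correction capability = floor((d-1)/2) = floor((20-1)/2) = 9

9 errors


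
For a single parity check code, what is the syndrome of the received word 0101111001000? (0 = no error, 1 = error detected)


Syndrome = XOR of all bits = 0 XOR 1 XOR 0 XOR 1 XOR 1 XOR 1 XOR 1 XOR 0 XOR 0 XOR 1 XOR 0 XOR 0 XOR 0 = 0

0


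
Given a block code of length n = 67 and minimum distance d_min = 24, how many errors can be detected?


Detection capability = d_min - 1 = 24 - 1 = 23

23 errors


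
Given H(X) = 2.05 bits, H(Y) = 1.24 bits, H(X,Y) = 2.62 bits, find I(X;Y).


I(X;Y) = H(X) + H(Y) - H(X,Y) = 2.05 + 1.24 - 2.62 = 0.67

0.67 bits


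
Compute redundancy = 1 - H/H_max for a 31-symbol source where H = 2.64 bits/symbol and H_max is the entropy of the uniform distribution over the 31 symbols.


H_max = log2(K) = log2(31) = 4.9542 bits/symbol. Redundancy = 1 - H/H_max = 1 - 2.64/4.9542 = 1 - 0.5329 = 0.4671

0.4671


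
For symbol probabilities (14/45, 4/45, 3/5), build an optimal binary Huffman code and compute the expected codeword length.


Huffman construction (repeatedly merge the two least-probable nodes; each merge adds 1 bit to every symbol beneath it): 4/45 + 14/45 = 2/5; 2/5 + 3/5 = 1. Resulting codeword lengths (in the order the probabilities were given): (2, 2, 1). L_avg = sum(p_i * l_i) = 14/45*2 + 4/45*2 + 3/5*1 = 7/5 = 1.4

1.4 bits


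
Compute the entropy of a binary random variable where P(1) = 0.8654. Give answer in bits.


H = -p*log2(p) - (1-p)*log2(1-p). -0.8654*log2(0.8654) = 0.180489; -0.1346*log2(0.1346) = 0.389431. H = 0.180489 + 0.389431 = 0.5699

0.5699 bits


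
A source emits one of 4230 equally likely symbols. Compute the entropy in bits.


H = log2(n) = log2(4230) = 12.0464

12.0464 bits


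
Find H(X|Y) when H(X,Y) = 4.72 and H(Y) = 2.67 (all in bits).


H(X|Y) = H(X,Y) - H(Y) = 4.72 - 2.67 = 2.05

2.05 bits


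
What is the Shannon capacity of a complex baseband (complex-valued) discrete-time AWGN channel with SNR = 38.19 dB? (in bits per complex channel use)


SNR_linear = 10^(38.19/10) = 6591.739; C = log2(1 + SNR_linear) = log2(1 + 6591.739) = 12.6867

12.6867 bits/channel use


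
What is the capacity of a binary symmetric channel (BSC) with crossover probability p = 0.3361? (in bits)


H(p) = -p*log2(p) - (1-p)*log2(1-p) = -0.3361*log2(0.3361) - 0.6639*log2(0.6639) = 0.528698 + 0.392340 = 0.921. C = 1 - H(p) = 1 - 0.921 = 0.079

0.079 bits


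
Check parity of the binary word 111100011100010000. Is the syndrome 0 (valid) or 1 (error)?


Syndrome = XOR of all bits = 1 XOR 1 XOR 1 XOR 1 XOR 0 XOR 0 XOR 0 XOR 1 XOR 1 XOR 1 XOR 0 XOR 0 XOR 0 XOR 1 XOR 0 XOR 0 XOR 0 XOR 0 = 0

0


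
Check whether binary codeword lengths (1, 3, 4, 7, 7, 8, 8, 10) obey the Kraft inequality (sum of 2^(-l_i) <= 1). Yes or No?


Kraft sum = sum(2^(-l_i)) = 0.7119, need <= 1. Result: satisfied (a binary prefix-free code with these lengths exists)

Yes


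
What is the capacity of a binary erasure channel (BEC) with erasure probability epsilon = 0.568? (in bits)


C = 1 - epsilon = 1 - 0.568 = 0.432

0.432 bits


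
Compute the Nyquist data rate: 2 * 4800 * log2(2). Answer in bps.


Rate = 2 * B * log2(M) = 2 * 4800 * 1.0 = 9600.0

9600.0 bps


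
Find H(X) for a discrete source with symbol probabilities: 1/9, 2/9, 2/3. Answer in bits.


H = -sum(p_i * log2(p_i)). Terms: -(1/9)*log2(1/9) = 0.352214; -(2/9)*log2(2/9) = 0.482206; -(2/3)*log2(2/3) = 0.389975. H = 0.352214 + 0.482206 + 0.389975 = 1.2244

1.2244 bits


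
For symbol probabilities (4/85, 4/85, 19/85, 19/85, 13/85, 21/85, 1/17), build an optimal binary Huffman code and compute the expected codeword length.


Huffman construction (repeatedly merge the two least-probable nodes; each merge adds 1 bit to every symbol beneath it): 4/85 + 4/85 = 8/85; 1/17 + 8/85 = 13/85; 13/85 + 13/85 = 26/85; 19/85 + 19/85 = 38/85; 21/85 + 26/85 = 47/85; 38/85 + 47/85 = 1. Resulting codeword lengths (in the order the probabilities were given): (5, 5, 2, 2, 3, 2, 4). L_avg = sum(p_i * l_i) = 4/85*5 + 4/85*5 + 19/85*2 + 19/85*2 + 13/85*3 + 21/85*2 + 1/17*4 = 217/85 = 2.5529

2.5529 bits


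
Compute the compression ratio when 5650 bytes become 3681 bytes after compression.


Ratio = original / compressed = 5650 / 3681 = 1.5349

1.5349


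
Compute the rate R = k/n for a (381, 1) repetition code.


Rate = k/n = 1/381

1/381


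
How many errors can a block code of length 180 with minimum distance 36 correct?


Correction capability = floor((d-1)/2) = floor((36-1)/2) = 17

17 errors


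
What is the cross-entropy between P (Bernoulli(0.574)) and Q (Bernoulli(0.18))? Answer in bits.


H(P,Q) = -p*log2(q) - (1-p)*log2(1-q). -0.574*log2(0.18) = 1.420037; -0.426*log2(0.82) = 0.121966. H(P,Q) = 1.420037 + 0.121966 = 1.542

1.542 bits


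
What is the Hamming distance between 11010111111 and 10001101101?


Count differing positions: . ^ . ^ ^ . ^ . . ^ . = 5 differences

5


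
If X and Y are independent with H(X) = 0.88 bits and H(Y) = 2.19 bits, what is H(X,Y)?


For independent variables, H(X,Y) = H(X) + H(Y) = 0.88 + 2.19 = 3.07

3.07 bits


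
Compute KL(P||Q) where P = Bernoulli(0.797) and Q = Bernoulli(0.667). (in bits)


KL = p*log2(p/q) + (1-p)*log2((1-p)/(1-q)) = 0.797*log2(0.797/0.667) + 0.203*log2(0.203/0.333) = 0.0598

0.0598 bits


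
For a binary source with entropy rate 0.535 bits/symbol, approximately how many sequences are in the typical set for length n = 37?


log2|A_typical| = nH = 37 * 0.535 = 19.795, so |A_typical| ~ 2^19.795 = 9.097e+05

9.097e+05


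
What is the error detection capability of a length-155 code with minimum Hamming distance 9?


Detection capability = d_min - 1 = 9 - 1 = 8

8 errors


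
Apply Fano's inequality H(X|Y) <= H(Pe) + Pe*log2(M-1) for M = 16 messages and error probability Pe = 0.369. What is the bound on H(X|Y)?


H(Pe) = -Pe*log2(Pe) - (1-Pe)*log2(1-Pe) = -0.369*log2(0.369) - 0.631*log2(0.631) = 0.530735 + 0.419166 = 0.9499. Pe*log2(M-1) = 0.369*log2(15) = 1.441643. Bound = H(Pe) + Pe*log2(M-1) = 0.530735 + 0.419166 + 1.441643 = 2.3915

2.3915 bits


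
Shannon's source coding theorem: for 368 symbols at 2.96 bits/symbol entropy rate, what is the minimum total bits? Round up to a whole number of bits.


Minimum bits >= n * H = 368 * 2.96 = 1089.28, rounded up to a whole number of bits = 1090

1090 bits


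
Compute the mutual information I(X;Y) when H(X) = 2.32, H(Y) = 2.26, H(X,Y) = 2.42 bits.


I(X;Y) = H(X) + H(Y) - H(X,Y) = 2.32 + 2.26 - 2.42 = 2.16

2.16 bits


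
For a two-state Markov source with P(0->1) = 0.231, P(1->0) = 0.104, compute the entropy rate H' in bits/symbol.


Stationary distribution: pi_0 = p10/(p01+p10) = 0.3104, pi_1 = 0.6896. Entropy rate H' = pi_0*H(p01) + pi_1*H(p10) = 0.3104*0.7798 + 0.6896*0.4815 = 0.5741

0.5741 bits/symbol


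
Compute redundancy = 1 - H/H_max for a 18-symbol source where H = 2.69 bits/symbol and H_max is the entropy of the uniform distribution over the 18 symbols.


H_max = log2(K) = log2(18) = 4.1699 bits/symbol. Redundancy = 1 - H/H_max = 1 - 2.69/4.1699 = 1 - 0.6451 = 0.3549

0.3549


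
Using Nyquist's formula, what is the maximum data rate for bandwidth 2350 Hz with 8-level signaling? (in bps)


Rate = 2 * B * log2(M) = 2 * 2350 * 3.0 = 14100.0

14100.0 bps


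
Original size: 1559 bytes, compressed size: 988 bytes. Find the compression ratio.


Ratio = original / compressed = 1559 / 988 = 1.5779

1.5779


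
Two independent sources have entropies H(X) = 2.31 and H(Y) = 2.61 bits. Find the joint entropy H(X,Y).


For independent variables, H(X,Y) = H(X) + H(Y) = 2.31 + 2.61 = 4.92

4.92 bits


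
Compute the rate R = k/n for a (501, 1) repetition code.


Rate = k/n = 1/501

1/501


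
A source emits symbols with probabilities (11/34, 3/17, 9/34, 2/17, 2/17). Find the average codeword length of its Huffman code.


Huffman construction (repeatedly merge the two least-probable nodes; each merge adds 1 bit to every symbol beneath it): 2/17 + 2/17 = 4/17; 3/17 + 4/17 = 7/17; 9/34 + 11/34 = 10/17; 7/17 + 10/17 = 1. Resulting codeword lengths (in the order the probabilities were given): (2, 2, 2, 3, 3). L_avg = sum(p_i * l_i) = 11/34*2 + 3/17*2 + 9/34*2 + 2/17*3 + 2/17*3 = 38/17 = 2.2353

2.2353 bits


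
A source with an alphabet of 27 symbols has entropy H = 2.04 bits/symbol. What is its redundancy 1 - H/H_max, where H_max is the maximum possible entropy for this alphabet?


H_max = log2(K) = log2(27) = 4.7549 bits/symbol. Redundancy = 1 - H/H_max = 1 - 2.04/4.7549 = 1 - 0.429 = 0.571

0.571
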